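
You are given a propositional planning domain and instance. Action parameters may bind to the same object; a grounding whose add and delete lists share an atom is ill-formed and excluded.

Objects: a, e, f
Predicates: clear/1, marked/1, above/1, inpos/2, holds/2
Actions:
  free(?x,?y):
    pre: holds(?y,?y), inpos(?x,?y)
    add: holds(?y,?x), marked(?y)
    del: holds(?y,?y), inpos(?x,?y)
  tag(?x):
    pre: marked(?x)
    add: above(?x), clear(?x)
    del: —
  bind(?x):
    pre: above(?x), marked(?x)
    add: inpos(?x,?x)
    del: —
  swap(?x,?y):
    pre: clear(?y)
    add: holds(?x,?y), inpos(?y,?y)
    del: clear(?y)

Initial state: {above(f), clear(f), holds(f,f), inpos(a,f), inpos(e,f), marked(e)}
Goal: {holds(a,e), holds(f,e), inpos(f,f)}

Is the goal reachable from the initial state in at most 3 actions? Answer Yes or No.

1. free(e,f)  →  {above(f), clear(f), holds(f,e), inpos(a,f), marked(e), marked(f)}
2. tag(e)  →  {above(e), above(f), clear(e), clear(f), holds(f,e), inpos(a,f), marked(e), marked(f)}
3. bind(f)  →  {above(e), above(f), clear(e), clear(f), holds(f,e), inpos(a,f), inpos(f,f), marked(e), marked(f)}
4. swap(a,e)  →  {above(e), above(f), clear(f), holds(a,e), holds(f,e), inpos(a,f), inpos(e,e), inpos(f,f), marked(e), marked(f)}
optimal plan length = 4; 4 > 3

No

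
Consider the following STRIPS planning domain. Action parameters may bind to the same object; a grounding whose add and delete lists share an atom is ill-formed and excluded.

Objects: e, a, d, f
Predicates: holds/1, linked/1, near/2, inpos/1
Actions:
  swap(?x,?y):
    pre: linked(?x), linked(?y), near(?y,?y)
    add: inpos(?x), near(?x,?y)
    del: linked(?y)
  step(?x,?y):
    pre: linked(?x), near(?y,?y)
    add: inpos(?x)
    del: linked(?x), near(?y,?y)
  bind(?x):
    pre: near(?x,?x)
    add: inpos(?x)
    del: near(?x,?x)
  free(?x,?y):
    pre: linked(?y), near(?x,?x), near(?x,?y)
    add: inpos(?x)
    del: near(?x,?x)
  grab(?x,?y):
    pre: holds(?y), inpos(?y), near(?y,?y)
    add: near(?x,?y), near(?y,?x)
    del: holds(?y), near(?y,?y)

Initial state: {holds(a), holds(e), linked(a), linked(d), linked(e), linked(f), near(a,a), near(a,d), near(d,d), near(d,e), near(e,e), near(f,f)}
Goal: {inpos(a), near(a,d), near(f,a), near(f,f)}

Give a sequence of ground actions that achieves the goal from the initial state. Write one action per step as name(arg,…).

1. swap(a,e)  →  {holds(a), holds(e), inpos(a), linked(a), linked(d), linked(f), near(a,a), near(a,d), near(a,e), near(d,d), near(d,e), near(e,e), near(f,f)}
2. swap(f,a)  →  {holds(a), holds(e), inpos(a), inpos(f), linked(d), linked(f), near(a,a), near(a,d), near(a,e), near(d,d), near(d,e), near(e,e), near(f,a), near(f,f)}

swap(a,e); swap(f,a)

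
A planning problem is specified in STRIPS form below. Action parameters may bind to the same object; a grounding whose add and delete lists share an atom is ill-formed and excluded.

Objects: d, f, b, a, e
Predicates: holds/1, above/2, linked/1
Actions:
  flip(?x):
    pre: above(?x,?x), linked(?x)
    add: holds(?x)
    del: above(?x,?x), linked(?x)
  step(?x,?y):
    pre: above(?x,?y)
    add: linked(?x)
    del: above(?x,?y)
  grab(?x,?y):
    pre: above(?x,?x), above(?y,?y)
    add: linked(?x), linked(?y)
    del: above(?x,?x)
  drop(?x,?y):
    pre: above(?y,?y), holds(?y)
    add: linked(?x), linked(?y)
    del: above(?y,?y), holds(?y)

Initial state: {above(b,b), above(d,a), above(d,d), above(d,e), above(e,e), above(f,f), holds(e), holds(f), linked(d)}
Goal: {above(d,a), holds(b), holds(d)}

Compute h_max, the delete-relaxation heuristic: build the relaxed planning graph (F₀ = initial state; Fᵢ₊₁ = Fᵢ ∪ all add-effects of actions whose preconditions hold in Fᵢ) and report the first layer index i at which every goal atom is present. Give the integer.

2

F0 = init (9 atoms)
F1 = F0 ∪ {holds(d), linked(a), linked(b), linked(e), linked(f)}  (14 atoms)
F2 = F1 ∪ {holds(b)}  (15 atoms)
goal ⊆ F2  ⇒  h_max = 2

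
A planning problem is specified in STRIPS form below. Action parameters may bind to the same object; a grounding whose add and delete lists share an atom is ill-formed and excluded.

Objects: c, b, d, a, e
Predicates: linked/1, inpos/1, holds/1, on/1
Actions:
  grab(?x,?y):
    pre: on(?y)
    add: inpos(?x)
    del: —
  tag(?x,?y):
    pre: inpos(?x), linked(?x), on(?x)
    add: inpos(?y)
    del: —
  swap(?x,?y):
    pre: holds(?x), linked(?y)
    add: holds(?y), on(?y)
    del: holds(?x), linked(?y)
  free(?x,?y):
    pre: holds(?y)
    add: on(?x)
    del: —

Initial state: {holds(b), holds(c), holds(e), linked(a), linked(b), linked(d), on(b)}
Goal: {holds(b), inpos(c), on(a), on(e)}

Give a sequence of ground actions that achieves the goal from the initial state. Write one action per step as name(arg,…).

1. grab(c,b)  →  {holds(b), holds(c), holds(e), inpos(c), linked(a), linked(b), linked(d), on(b)}
2. swap(c,a)  →  {holds(a), holds(b), holds(e), inpos(c), linked(b), linked(d), on(a), on(b)}
3. free(e,b)  →  {holds(a), holds(b), holds(e), inpos(c), linked(b), linked(d), on(a), on(b), on(e)}

grab(c,b); swap(c,a); free(e,b)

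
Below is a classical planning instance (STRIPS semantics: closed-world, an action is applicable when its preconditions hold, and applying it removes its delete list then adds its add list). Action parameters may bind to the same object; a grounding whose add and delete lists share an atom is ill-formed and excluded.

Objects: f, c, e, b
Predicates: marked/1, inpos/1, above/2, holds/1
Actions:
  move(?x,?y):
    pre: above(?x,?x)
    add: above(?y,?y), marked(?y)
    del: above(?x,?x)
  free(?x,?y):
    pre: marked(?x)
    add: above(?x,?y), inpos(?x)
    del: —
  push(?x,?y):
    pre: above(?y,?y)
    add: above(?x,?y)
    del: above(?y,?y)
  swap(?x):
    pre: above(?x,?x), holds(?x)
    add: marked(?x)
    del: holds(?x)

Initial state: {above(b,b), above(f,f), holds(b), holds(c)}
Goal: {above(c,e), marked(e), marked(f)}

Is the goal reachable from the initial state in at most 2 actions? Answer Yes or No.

No

1. move(f,e)  →  {above(b,b), above(e,e), holds(b), holds(c), marked(e)}
2. move(b,f)  →  {above(e,e), above(f,f), holds(b), holds(c), marked(e), marked(f)}
3. push(c,e)  →  {above(c,e), above(f,f), holds(b), holds(c), marked(e), marked(f)}
optimal plan length = 3; 3 > 2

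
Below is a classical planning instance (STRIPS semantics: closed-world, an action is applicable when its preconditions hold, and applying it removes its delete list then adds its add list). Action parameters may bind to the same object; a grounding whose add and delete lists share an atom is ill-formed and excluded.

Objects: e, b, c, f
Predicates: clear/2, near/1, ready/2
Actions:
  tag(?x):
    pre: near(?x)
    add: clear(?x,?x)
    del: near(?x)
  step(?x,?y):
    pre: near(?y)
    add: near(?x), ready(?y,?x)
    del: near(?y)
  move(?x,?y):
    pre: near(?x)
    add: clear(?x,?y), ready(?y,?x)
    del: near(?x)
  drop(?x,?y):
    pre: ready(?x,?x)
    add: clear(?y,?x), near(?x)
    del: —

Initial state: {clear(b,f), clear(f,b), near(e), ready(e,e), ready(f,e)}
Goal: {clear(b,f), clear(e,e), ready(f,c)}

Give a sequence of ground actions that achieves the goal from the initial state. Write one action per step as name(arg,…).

step(c,e); move(c,f); drop(e,e)

1. step(c,e)  →  {clear(b,f), clear(f,b), near(c), ready(e,c), ready(e,e), ready(f,e)}
2. move(c,f)  →  {clear(b,f), clear(c,f), clear(f,b), ready(e,c), ready(e,e), ready(f,c), ready(f,e)}
3. drop(e,e)  →  {clear(b,f), clear(c,f), clear(e,e), clear(f,b), near(e), ready(e,c), ready(e,e), ready(f,c), ready(f,e)}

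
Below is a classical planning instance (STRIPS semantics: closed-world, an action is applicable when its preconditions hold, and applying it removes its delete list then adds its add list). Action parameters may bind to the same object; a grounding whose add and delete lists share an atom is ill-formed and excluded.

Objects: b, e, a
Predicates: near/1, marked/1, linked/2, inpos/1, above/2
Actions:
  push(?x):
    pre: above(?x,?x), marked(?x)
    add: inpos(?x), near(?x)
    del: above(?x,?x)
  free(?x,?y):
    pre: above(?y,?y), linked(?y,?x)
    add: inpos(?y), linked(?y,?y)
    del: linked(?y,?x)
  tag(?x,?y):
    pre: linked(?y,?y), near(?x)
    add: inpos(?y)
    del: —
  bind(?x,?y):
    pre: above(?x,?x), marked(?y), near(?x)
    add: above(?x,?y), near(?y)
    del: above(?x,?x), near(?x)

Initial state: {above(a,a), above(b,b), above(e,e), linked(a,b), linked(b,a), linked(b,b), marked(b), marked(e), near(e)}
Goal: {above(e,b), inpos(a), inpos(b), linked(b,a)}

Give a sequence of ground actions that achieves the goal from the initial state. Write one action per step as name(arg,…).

push(b); free(b,a); bind(e,b)

1. push(b)  →  {above(a,a), above(e,e), inpos(b), linked(a,b), linked(b,a), linked(b,b), marked(b), marked(e), near(b), near(e)}
2. free(b,a)  →  {above(a,a), above(e,e), inpos(a), inpos(b), linked(a,a), linked(b,a), linked(b,b), marked(b), marked(e), near(b), near(e)}
3. bind(e,b)  →  {above(a,a), above(e,b), inpos(a), inpos(b), linked(a,a), linked(b,a), linked(b,b), marked(b), marked(e), near(b)}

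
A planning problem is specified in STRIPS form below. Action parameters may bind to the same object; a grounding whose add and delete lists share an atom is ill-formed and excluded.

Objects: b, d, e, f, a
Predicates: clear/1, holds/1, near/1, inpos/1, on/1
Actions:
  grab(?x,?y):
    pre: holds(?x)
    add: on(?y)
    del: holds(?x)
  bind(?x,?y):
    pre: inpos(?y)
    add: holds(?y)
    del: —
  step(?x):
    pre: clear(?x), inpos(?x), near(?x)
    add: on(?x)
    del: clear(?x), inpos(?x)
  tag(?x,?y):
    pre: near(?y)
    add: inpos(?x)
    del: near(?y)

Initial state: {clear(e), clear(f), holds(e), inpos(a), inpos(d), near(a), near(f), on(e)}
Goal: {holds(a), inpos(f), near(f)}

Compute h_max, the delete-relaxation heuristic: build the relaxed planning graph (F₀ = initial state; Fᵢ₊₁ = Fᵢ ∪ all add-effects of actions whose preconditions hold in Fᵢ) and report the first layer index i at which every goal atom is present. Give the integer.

1

F0 = init (8 atoms)
F1 = F0 ∪ {holds(a), holds(d), inpos(b), inpos(e), inpos(f), on(a), on(b), on(d), on(f)}  (17 atoms)
goal ⊆ F1  ⇒  h_max = 1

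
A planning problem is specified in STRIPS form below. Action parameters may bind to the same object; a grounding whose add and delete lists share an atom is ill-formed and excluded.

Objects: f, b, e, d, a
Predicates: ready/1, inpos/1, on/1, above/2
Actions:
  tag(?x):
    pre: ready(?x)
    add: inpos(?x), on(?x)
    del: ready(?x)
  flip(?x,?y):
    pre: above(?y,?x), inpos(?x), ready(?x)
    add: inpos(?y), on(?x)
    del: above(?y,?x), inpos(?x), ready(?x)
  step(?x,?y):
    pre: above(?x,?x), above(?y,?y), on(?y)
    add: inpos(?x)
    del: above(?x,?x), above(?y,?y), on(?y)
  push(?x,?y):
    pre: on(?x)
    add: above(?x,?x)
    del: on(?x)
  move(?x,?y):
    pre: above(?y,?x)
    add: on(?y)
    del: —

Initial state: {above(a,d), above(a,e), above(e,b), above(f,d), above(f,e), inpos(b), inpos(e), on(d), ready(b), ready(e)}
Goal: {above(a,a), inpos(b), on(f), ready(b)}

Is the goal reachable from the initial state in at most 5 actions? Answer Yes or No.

1. move(e,f)  →  {above(a,d), above(a,e), above(e,b), above(f,d), above(f,e), inpos(b), inpos(e), on(d), on(f), ready(b), ready(e)}
2. move(e,a)  →  {above(a,d), above(a,e), above(e,b), above(f,d), above(f,e), inpos(b), inpos(e), on(a), on(d), on(f), ready(b), ready(e)}
3. push(a,f)  →  {above(a,a), above(a,d), above(a,e), above(e,b), above(f,d), above(f,e), inpos(b), inpos(e), on(d), on(f), ready(b), ready(e)}
optimal plan length = 3; 3 ≤ 5

Yes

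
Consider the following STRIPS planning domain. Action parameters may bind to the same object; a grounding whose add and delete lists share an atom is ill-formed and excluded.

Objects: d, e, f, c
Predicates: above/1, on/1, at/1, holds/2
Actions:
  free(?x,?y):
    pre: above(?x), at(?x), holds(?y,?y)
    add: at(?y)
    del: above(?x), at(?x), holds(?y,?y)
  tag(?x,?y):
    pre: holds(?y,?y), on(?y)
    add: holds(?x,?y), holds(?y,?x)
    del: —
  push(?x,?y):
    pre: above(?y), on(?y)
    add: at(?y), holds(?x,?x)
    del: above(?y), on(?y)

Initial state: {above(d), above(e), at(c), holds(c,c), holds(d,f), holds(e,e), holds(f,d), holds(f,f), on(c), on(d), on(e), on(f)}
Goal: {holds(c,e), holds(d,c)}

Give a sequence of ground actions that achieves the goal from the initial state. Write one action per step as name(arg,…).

1. tag(d,c)  →  {above(d), above(e), at(c), holds(c,c), holds(c,d), holds(d,c), holds(d,f), holds(e,e), holds(f,d), holds(f,f), on(c), on(d), on(e), on(f)}
2. tag(e,c)  →  {above(d), above(e), at(c), holds(c,c), holds(c,d), holds(c,e), holds(d,c), holds(d,f), holds(e,c), holds(e,e), holds(f,d), holds(f,f), on(c), on(d), on(e), on(f)}

tag(d,c); tag(e,c)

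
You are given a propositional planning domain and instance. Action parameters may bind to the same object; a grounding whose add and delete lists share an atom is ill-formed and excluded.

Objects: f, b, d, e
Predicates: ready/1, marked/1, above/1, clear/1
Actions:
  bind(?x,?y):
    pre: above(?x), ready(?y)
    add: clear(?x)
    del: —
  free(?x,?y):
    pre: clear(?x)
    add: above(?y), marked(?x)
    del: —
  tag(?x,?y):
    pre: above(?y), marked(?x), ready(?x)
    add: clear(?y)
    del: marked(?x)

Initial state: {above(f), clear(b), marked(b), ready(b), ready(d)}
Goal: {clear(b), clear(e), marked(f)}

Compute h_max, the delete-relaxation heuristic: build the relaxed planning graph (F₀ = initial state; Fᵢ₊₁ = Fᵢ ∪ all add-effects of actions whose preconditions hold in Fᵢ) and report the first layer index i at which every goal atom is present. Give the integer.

2

F0 = init (5 atoms)
F1 = F0 ∪ {above(b), above(d), above(e), clear(f)}  (9 atoms)
F2 = F1 ∪ {clear(d), clear(e), marked(f)}  (12 atoms)
goal ⊆ F2  ⇒  h_max = 2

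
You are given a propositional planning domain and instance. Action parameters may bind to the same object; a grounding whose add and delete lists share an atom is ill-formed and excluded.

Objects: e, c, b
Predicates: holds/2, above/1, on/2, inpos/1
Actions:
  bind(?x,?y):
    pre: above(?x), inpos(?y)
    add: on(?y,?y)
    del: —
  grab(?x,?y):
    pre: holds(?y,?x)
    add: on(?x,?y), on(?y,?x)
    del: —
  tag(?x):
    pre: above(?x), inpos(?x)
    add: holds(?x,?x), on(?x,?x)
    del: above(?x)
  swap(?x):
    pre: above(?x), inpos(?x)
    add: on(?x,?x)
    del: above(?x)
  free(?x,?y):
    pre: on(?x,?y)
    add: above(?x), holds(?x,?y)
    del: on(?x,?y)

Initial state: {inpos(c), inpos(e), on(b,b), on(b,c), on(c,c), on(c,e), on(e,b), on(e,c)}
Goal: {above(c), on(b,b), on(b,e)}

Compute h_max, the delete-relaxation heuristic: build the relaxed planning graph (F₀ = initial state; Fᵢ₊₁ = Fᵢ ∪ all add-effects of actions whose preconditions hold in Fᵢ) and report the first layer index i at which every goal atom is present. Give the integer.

F0 = init (8 atoms)
F1 = F0 ∪ {above(b), above(c), above(e), holds(b,b), holds(b,c), holds(c,c), holds(c,e), holds(e,b), holds(e,c)}  (17 atoms)
F2 = F1 ∪ {holds(e,e), on(b,e), on(c,b), on(e,e)}  (21 atoms)
goal ⊆ F2  ⇒  h_max = 2

2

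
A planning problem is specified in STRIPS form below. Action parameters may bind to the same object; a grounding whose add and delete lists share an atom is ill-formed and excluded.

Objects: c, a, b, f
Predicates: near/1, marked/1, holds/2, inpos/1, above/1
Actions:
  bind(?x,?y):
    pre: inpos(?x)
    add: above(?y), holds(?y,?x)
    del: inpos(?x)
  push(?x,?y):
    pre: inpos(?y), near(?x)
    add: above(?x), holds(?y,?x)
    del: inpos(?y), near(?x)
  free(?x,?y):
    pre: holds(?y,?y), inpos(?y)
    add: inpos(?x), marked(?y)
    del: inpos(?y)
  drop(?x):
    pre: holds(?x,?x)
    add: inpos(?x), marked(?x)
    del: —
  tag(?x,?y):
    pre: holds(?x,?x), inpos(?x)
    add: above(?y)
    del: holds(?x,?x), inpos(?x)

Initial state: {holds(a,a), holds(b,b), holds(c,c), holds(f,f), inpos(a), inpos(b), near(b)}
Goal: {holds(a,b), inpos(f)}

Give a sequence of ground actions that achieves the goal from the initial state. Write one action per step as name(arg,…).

bind(b,a); free(f,a)

1. bind(b,a)  →  {above(a), holds(a,a), holds(a,b), holds(b,b), holds(c,c), holds(f,f), inpos(a), near(b)}
2. free(f,a)  →  {above(a), holds(a,a), holds(a,b), holds(b,b), holds(c,c), holds(f,f), inpos(f), marked(a), near(b)}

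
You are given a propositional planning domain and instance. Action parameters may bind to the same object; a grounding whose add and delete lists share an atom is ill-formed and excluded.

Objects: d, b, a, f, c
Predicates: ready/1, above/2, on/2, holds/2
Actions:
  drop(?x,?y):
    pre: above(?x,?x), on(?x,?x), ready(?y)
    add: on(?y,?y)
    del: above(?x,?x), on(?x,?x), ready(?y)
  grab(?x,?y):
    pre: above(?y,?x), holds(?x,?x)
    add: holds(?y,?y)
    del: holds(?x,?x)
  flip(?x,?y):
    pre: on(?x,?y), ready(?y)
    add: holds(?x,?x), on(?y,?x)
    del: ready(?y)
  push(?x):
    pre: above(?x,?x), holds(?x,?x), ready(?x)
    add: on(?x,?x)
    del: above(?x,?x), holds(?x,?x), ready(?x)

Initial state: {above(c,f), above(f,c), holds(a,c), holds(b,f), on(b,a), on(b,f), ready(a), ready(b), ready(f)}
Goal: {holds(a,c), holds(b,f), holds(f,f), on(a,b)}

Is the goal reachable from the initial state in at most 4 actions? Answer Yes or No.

Yes

1. flip(b,a)  →  {above(c,f), above(f,c), holds(a,c), holds(b,b), holds(b,f), on(a,b), on(b,a), on(b,f), ready(b), ready(f)}
2. flip(b,f)  →  {above(c,f), above(f,c), holds(a,c), holds(b,b), holds(b,f), on(a,b), on(b,a), on(b,f), on(f,b), ready(b)}
3. flip(f,b)  →  {above(c,f), above(f,c), holds(a,c), holds(b,b), holds(b,f), holds(f,f), on(a,b), on(b,a), on(b,f), on(f,b)}
optimal plan length = 3; 3 ≤ 4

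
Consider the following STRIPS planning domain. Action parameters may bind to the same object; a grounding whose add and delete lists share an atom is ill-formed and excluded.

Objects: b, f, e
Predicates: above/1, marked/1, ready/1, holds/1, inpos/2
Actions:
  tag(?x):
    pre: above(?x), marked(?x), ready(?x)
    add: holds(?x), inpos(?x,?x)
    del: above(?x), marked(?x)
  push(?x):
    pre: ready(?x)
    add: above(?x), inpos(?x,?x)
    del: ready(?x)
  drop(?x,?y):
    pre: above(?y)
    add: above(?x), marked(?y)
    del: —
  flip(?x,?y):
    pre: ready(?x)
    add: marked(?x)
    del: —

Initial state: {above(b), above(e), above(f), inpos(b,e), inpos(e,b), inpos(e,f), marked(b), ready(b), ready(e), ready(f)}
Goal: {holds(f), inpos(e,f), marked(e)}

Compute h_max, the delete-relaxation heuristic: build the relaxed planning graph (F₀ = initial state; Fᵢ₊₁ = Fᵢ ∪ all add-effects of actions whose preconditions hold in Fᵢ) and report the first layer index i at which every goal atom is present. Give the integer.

2

F0 = init (10 atoms)
F1 = F0 ∪ {holds(b), inpos(b,b), inpos(e,e), inpos(f,f), marked(e), marked(f)}  (16 atoms)
F2 = F1 ∪ {holds(e), holds(f)}  (18 atoms)
goal ⊆ F2  ⇒  h_max = 2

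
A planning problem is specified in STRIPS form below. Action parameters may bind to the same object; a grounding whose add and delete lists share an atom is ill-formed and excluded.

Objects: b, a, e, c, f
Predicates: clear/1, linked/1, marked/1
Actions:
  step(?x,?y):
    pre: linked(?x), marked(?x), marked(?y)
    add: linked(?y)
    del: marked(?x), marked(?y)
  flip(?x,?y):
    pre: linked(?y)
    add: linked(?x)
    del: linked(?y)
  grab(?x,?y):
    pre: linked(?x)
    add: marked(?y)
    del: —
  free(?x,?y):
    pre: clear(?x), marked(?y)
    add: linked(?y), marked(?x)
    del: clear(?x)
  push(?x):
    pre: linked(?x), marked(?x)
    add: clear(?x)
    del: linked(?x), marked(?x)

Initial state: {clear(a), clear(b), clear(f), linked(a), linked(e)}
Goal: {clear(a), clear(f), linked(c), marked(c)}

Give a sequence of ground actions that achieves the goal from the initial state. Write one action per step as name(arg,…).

flip(c,a); grab(e,c)

1. flip(c,a)  →  {clear(a), clear(b), clear(f), linked(c), linked(e)}
2. grab(e,c)  →  {clear(a), clear(b), clear(f), linked(c), linked(e), marked(c)}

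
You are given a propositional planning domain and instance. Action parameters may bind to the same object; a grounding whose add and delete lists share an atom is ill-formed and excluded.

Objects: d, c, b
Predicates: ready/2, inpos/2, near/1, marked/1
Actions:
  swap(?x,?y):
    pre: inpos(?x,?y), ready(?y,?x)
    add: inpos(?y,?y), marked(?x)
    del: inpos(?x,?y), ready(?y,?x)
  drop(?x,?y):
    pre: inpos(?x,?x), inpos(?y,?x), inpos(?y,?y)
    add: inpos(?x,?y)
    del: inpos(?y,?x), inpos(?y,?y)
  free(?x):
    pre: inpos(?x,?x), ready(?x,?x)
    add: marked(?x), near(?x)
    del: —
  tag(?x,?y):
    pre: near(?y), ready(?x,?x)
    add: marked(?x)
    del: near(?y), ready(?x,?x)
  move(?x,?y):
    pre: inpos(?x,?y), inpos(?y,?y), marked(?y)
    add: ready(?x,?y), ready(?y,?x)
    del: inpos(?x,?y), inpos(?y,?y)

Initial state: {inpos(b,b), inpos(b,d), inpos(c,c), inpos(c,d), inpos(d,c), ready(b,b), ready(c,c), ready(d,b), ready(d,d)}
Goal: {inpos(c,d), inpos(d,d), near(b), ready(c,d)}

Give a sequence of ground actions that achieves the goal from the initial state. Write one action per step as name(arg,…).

swap(b,d); free(c); free(b); move(d,c)

1. swap(b,d)  →  {inpos(b,b), inpos(c,c), inpos(c,d), inpos(d,c), inpos(d,d), marked(b), ready(b,b), ready(c,c), ready(d,d)}
2. free(c)  →  {inpos(b,b), inpos(c,c), inpos(c,d), inpos(d,c), inpos(d,d), marked(b), marked(c), near(c), ready(b,b), ready(c,c), ready(d,d)}
3. free(b)  →  {inpos(b,b), inpos(c,c), inpos(c,d), inpos(d,c), inpos(d,d), marked(b), marked(c), near(b), near(c), ready(b,b), ready(c,c), ready(d,d)}
4. move(d,c)  →  {inpos(b,b), inpos(c,d), inpos(d,d), marked(b), marked(c), near(b), near(c), ready(b,b), ready(c,c), ready(c,d), ready(d,c), ready(d,d)}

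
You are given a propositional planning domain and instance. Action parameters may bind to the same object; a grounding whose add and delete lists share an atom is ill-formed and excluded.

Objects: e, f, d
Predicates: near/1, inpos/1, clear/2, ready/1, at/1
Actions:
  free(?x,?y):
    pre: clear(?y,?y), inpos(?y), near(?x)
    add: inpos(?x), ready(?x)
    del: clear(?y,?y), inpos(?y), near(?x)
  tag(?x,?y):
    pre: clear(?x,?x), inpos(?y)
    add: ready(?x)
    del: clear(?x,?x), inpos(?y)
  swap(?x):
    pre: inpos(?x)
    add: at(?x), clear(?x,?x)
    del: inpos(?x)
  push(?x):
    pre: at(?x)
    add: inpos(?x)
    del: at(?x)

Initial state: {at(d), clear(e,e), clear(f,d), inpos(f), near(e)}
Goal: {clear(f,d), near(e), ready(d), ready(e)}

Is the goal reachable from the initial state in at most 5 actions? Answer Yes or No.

1. tag(e,f)  →  {at(d), clear(f,d), near(e), ready(e)}
2. push(d)  →  {clear(f,d), inpos(d), near(e), ready(e)}
3. swap(d)  →  {at(d), clear(d,d), clear(f,d), near(e), ready(e)}
4. push(d)  →  {clear(d,d), clear(f,d), inpos(d), near(e), ready(e)}
5. tag(d,d)  →  {clear(f,d), near(e), ready(d), ready(e)}
optimal plan length = 5; 5 ≤ 5

Yes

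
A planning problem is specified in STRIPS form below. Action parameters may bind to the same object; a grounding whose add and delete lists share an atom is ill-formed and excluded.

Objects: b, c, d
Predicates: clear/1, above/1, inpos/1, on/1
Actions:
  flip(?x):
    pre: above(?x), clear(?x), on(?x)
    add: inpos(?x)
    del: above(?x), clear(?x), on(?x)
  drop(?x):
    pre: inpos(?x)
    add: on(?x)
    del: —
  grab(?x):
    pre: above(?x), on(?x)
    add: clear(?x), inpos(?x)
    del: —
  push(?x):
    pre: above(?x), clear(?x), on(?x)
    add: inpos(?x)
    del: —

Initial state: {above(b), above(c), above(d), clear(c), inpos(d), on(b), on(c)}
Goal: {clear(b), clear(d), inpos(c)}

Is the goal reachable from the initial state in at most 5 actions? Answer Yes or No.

Yes

1. flip(c)  →  {above(b), above(d), inpos(c), inpos(d), on(b)}
2. drop(d)  →  {above(b), above(d), inpos(c), inpos(d), on(b), on(d)}
3. grab(b)  →  {above(b), above(d), clear(b), inpos(b), inpos(c), inpos(d), on(b), on(d)}
4. grab(d)  →  {above(b), above(d), clear(b), clear(d), inpos(b), inpos(c), inpos(d), on(b), on(d)}
optimal plan length = 4; 4 ≤ 5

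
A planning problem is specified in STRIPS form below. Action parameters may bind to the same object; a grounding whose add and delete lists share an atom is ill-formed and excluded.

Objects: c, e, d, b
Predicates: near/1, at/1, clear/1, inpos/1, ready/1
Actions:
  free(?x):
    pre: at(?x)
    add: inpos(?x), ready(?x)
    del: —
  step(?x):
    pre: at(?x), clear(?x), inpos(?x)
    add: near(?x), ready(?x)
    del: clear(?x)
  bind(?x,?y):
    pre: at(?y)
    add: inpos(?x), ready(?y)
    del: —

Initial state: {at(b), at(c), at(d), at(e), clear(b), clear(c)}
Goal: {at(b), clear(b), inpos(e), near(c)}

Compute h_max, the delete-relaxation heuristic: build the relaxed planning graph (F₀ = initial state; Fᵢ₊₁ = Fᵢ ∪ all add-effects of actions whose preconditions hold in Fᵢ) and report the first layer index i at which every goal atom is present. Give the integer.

F0 = init (6 atoms)
F1 = F0 ∪ {inpos(b), inpos(c), inpos(d), inpos(e), ready(b), ready(c), ready(d), ready(e)}  (14 atoms)
F2 = F1 ∪ {near(b), near(c)}  (16 atoms)
goal ⊆ F2  ⇒  h_max = 2

2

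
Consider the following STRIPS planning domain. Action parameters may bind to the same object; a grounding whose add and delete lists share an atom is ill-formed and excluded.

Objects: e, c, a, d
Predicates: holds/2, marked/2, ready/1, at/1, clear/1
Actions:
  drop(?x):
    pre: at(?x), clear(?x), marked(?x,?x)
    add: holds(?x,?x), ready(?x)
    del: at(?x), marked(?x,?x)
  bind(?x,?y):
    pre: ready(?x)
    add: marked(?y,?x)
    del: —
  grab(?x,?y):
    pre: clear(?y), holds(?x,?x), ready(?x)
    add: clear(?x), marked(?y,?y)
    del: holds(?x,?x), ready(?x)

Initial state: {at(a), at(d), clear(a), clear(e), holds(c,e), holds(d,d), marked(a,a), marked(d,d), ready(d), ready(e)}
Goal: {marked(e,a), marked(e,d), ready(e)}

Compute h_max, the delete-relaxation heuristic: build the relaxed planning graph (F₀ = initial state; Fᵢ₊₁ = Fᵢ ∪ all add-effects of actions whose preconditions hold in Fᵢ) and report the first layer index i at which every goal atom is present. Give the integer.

F0 = init (10 atoms)
F1 = F0 ∪ {clear(d), holds(a,a), marked(a,d), marked(a,e), marked(c,d), marked(c,e), marked(d,e), marked(e,d), marked(e,e), ready(a)}  (20 atoms)
F2 = F1 ∪ {marked(c,a), marked(d,a), marked(e,a)}  (23 atoms)
goal ⊆ F2  ⇒  h_max = 2

2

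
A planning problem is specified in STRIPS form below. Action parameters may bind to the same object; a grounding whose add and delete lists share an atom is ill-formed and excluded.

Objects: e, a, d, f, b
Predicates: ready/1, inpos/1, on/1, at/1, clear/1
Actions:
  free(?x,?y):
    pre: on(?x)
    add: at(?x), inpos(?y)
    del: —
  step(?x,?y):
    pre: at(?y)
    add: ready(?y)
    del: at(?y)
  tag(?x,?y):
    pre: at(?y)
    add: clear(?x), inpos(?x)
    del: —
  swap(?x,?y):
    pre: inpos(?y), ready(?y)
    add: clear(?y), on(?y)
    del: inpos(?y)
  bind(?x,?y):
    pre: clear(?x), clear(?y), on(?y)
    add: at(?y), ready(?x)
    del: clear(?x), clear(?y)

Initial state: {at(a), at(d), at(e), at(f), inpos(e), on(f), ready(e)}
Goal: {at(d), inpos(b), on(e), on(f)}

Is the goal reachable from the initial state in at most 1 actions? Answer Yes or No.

1. free(f,b)  →  {at(a), at(d), at(e), at(f), inpos(b), inpos(e), on(f), ready(e)}
2. swap(e,e)  →  {at(a), at(d), at(e), at(f), clear(e), inpos(b), on(e), on(f), ready(e)}
optimal plan length = 2; 2 > 1

No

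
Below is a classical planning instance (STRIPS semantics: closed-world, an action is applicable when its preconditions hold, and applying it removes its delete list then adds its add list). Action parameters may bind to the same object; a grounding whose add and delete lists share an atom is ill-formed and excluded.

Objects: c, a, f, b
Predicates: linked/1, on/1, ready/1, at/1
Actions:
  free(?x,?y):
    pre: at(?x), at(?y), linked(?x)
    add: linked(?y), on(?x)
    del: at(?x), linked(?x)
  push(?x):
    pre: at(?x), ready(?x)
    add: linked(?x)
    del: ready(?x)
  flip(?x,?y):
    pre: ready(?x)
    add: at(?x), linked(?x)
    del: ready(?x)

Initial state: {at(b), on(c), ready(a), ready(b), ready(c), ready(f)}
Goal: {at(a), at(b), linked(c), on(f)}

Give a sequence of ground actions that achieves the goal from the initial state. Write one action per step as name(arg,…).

flip(c,c); flip(a,c); flip(f,c); free(f,c)

1. flip(c,c)  →  {at(b), at(c), linked(c), on(c), ready(a), ready(b), ready(f)}
2. flip(a,c)  →  {at(a), at(b), at(c), linked(a), linked(c), on(c), ready(b), ready(f)}
3. flip(f,c)  →  {at(a), at(b), at(c), at(f), linked(a), linked(c), linked(f), on(c), ready(b)}
4. free(f,c)  →  {at(a), at(b), at(c), linked(a), linked(c), on(c), on(f), ready(b)}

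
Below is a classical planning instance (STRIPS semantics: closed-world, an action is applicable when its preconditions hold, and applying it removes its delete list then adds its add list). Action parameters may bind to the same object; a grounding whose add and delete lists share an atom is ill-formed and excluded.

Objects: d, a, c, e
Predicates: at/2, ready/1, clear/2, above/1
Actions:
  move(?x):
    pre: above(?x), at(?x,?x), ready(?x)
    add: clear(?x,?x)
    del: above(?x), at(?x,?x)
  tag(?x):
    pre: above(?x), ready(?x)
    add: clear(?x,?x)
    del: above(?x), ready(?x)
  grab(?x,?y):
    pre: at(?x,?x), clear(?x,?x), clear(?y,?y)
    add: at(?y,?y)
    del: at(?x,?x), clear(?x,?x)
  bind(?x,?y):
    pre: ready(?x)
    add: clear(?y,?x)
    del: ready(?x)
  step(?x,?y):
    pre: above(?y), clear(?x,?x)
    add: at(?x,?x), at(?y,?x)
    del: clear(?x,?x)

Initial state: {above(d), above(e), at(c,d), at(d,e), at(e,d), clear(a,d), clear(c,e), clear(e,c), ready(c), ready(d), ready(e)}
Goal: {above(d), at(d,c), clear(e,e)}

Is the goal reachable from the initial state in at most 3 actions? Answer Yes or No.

1. tag(e)  →  {above(d), at(c,d), at(d,e), at(e,d), clear(a,d), clear(c,e), clear(e,c), clear(e,e), ready(c), ready(d)}
2. bind(c,c)  →  {above(d), at(c,d), at(d,e), at(e,d), clear(a,d), clear(c,c), clear(c,e), clear(e,c), clear(e,e), ready(d)}
3. step(c,d)  →  {above(d), at(c,c), at(c,d), at(d,c), at(d,e), at(e,d), clear(a,d), clear(c,e), clear(e,c), clear(e,e), ready(d)}
optimal plan length = 3; 3 ≤ 3

Yes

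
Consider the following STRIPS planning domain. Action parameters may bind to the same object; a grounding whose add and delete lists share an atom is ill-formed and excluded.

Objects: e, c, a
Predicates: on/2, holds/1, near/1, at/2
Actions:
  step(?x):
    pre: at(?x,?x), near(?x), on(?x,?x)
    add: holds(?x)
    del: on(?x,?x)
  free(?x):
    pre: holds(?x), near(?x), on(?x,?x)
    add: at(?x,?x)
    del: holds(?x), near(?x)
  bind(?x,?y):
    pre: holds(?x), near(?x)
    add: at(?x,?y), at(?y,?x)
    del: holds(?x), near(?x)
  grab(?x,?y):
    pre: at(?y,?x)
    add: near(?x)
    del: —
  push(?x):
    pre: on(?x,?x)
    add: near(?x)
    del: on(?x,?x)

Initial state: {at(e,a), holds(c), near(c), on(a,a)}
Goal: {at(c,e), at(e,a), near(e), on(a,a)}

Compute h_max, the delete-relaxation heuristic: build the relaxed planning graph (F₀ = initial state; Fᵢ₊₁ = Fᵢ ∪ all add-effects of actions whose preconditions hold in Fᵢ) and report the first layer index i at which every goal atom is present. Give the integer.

2

F0 = init (4 atoms)
F1 = F0 ∪ {at(a,c), at(c,a), at(c,c), at(c,e), at(e,c), near(a)}  (10 atoms)
F2 = F1 ∪ {near(e)}  (11 atoms)
goal ⊆ F2  ⇒  h_max = 2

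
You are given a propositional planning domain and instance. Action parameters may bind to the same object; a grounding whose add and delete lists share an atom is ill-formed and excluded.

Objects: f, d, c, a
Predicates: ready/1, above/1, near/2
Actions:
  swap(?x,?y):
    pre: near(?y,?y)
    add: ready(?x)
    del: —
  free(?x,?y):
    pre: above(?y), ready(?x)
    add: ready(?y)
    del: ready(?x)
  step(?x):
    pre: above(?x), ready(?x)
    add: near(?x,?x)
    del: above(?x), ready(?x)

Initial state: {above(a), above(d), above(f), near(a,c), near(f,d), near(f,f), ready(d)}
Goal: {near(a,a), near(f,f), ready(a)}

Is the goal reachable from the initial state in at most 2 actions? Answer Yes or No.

No

1. swap(a,f)  →  {above(a), above(d), above(f), near(a,c), near(f,d), near(f,f), ready(a), ready(d)}
2. step(a)  →  {above(d), above(f), near(a,a), near(a,c), near(f,d), near(f,f), ready(d)}
3. swap(a,f)  →  {above(d), above(f), near(a,a), near(a,c), near(f,d), near(f,f), ready(a), ready(d)}
optimal plan length = 3; 3 > 2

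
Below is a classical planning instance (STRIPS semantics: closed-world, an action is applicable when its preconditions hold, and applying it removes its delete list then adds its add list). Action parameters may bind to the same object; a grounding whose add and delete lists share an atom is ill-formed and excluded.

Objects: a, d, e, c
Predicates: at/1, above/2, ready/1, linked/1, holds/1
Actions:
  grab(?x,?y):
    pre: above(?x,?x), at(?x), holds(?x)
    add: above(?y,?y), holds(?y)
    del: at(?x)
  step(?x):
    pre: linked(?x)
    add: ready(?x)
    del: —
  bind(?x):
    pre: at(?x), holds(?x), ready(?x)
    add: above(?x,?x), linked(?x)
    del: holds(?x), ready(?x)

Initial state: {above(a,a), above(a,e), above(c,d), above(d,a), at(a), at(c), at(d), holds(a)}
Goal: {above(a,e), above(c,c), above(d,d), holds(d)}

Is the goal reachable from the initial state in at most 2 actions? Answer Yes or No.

Yes

1. grab(a,d)  →  {above(a,a), above(a,e), above(c,d), above(d,a), above(d,d), at(c), at(d), holds(a), holds(d)}
2. grab(d,c)  →  {above(a,a), above(a,e), above(c,c), above(c,d), above(d,a), above(d,d), at(c), holds(a), holds(c), holds(d)}
optimal plan length = 2; 2 ≤ 2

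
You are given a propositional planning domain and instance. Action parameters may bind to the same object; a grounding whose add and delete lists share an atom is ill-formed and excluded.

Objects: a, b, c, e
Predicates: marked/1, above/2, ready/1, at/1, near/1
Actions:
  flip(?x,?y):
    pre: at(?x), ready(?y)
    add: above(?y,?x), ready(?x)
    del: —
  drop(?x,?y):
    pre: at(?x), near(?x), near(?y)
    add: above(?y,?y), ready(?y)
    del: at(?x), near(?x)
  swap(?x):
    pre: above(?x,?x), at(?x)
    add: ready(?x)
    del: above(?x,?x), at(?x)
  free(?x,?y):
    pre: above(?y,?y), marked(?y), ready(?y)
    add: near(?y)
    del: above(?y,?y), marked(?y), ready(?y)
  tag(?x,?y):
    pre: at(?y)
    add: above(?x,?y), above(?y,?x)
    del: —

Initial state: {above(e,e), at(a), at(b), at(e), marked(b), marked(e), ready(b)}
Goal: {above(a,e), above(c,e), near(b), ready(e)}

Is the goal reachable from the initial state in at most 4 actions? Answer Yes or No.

No

1. flip(a,b)  →  {above(b,a), above(e,e), at(a), at(b), at(e), marked(b), marked(e), ready(a), ready(b)}
2. flip(b,b)  →  {above(b,a), above(b,b), above(e,e), at(a), at(b), at(e), marked(b), marked(e), ready(a), ready(b)}
3. flip(e,a)  →  {above(a,e), above(b,a), above(b,b), above(e,e), at(a), at(b), at(e), marked(b), marked(e), ready(a), ready(b), ready(e)}
4. free(a,b)  →  {above(a,e), above(b,a), above(e,e), at(a), at(b), at(e), marked(e), near(b), ready(a), ready(e)}
5. tag(c,e)  →  {above(a,e), above(b,a), above(c,e), above(e,c), above(e,e), at(a), at(b), at(e), marked(e), near(b), ready(a), ready(e)}
optimal plan length = 5; 5 > 4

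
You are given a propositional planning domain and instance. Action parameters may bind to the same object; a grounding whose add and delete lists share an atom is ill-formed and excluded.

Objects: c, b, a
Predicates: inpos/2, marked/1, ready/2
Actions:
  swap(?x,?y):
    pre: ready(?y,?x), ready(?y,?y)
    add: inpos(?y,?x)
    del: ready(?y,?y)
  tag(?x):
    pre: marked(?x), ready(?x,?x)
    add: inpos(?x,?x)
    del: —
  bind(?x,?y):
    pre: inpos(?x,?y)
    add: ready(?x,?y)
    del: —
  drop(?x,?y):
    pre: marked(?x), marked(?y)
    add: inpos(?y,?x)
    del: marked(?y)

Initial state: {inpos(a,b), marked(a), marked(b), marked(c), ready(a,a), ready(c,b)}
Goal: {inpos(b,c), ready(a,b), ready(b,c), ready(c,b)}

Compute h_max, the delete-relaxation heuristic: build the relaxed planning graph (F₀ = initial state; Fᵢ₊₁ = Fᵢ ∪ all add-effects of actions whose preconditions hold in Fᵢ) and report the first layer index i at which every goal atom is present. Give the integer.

F0 = init (6 atoms)
F1 = F0 ∪ {inpos(a,a), inpos(a,c), inpos(b,a), inpos(b,b), inpos(b,c), inpos(c,a), inpos(c,b), inpos(c,c), ready(a,b)}  (15 atoms)
F2 = F1 ∪ {ready(a,c), ready(b,a), ready(b,b), ready(b,c), ready(c,a), ready(c,c)}  (21 atoms)
goal ⊆ F2  ⇒  h_max = 2

2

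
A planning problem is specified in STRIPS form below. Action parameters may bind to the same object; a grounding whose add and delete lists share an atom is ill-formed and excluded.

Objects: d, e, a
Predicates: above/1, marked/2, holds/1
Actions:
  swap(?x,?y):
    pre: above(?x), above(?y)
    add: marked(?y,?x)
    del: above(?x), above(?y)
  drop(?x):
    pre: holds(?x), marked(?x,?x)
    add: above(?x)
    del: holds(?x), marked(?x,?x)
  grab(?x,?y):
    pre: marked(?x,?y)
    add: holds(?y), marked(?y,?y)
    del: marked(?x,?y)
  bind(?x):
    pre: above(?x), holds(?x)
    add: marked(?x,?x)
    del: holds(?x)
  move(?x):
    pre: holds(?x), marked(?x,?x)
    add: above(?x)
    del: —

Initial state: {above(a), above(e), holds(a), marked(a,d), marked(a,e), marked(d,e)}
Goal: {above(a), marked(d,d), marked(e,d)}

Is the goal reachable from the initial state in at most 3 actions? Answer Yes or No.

1. grab(a,d)  →  {above(a), above(e), holds(a), holds(d), marked(a,e), marked(d,d), marked(d,e)}
2. move(d)  →  {above(a), above(d), above(e), holds(a), holds(d), marked(a,e), marked(d,d), marked(d,e)}
3. swap(d,e)  →  {above(a), holds(a), holds(d), marked(a,e), marked(d,d), marked(d,e), marked(e,d)}
optimal plan length = 3; 3 ≤ 3

Yes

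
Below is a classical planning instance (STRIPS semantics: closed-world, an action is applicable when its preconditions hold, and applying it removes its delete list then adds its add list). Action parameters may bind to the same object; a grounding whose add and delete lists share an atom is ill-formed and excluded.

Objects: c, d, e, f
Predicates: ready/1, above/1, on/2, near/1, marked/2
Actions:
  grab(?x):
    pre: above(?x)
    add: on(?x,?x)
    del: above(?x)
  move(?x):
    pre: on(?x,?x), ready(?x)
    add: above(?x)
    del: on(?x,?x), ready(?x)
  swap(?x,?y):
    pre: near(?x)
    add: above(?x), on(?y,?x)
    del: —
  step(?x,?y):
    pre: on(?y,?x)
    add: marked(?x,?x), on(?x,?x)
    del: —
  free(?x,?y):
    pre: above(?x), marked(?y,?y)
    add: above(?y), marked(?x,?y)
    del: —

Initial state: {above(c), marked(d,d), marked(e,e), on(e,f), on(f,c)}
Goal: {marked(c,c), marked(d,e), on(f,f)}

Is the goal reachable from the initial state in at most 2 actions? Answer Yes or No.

1. step(c,f)  →  {above(c), marked(c,c), marked(d,d), marked(e,e), on(c,c), on(e,f), on(f,c)}
2. step(f,e)  →  {above(c), marked(c,c), marked(d,d), marked(e,e), marked(f,f), on(c,c), on(e,f), on(f,c), on(f,f)}
3. free(c,d)  →  {above(c), above(d), marked(c,c), marked(c,d), marked(d,d), marked(e,e), marked(f,f), on(c,c), on(e,f), on(f,c), on(f,f)}
4. free(d,e)  →  {above(c), above(d), above(e), marked(c,c), marked(c,d), marked(d,d), marked(d,e), marked(e,e), marked(f,f), on(c,c), on(e,f), on(f,c), on(f,f)}
optimal plan length = 4; 4 > 2

No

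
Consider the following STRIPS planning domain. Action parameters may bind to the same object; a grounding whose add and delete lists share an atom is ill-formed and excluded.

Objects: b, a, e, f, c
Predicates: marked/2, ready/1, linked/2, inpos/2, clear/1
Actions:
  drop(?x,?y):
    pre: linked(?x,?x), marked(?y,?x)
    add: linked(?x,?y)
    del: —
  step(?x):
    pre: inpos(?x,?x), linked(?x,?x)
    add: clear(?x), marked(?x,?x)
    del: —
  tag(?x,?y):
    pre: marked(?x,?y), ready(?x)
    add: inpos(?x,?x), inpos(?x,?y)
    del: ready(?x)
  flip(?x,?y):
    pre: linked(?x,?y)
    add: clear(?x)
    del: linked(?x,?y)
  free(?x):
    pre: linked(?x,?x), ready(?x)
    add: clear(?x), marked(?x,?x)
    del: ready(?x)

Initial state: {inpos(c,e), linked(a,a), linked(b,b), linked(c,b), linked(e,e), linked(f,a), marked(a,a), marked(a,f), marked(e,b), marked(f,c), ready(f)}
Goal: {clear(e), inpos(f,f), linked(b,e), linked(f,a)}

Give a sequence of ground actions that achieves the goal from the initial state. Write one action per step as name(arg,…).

drop(b,e); tag(f,c); flip(e,e)

1. drop(b,e)  →  {inpos(c,e), linked(a,a), linked(b,b), linked(b,e), linked(c,b), linked(e,e), linked(f,a), marked(a,a), marked(a,f), marked(e,b), marked(f,c), ready(f)}
2. tag(f,c)  →  {inpos(c,e), inpos(f,c), inpos(f,f), linked(a,a), linked(b,b), linked(b,e), linked(c,b), linked(e,e), linked(f,a), marked(a,a), marked(a,f), marked(e,b), marked(f,c)}
3. flip(e,e)  →  {clear(e), inpos(c,e), inpos(f,c), inpos(f,f), linked(a,a), linked(b,b), linked(b,e), linked(c,b), linked(f,a), marked(a,a), marked(a,f), marked(e,b), marked(f,c)}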